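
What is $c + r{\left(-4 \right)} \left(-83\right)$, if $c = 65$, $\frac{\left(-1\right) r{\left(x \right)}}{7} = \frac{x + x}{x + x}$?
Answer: $646$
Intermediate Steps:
$r{\left(x \right)} = -7$ ($r{\left(x \right)} = - 7 \frac{x + x}{x + x} = - 7 \frac{2 x}{2 x} = - 7 \cdot 2 x \frac{1}{2 x} = \left(-7\right) 1 = -7$)
$c + r{\left(-4 \right)} \left(-83\right) = 65 - -581 = 65 + 581 = 646$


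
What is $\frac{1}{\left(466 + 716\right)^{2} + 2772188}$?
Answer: $\frac{1}{4169312} \approx 2.3985 \cdot 10^{-7}$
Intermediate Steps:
$\frac{1}{\left(466 + 716\right)^{2} + 2772188} = \frac{1}{1182^{2} + 2772188} = \frac{1}{1397124 + 2772188} = \frac{1}{4169312}$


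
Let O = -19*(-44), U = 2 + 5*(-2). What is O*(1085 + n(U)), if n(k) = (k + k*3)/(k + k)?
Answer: 908732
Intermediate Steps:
U = -8 (U = 2 - 10 = -8)
O = 836
n(k) = 2 (n(k) = (k + 3*k)/((2*k)) = (4*k)*(1/(2*k)) = 2)
O*(1085 + n(U)) = 836*(1085 + 2) = 836*1087 = 908732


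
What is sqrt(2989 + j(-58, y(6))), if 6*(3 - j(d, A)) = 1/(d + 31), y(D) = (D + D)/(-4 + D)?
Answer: sqrt(969410)/18 ≈ 54.699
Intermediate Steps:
y(D) = 2*D/(-4 + D) (y(D) = (2*D)/(-4 + D) = 2*D/(-4 + D))
j(d, A) = 3 - 1/(6*(31 + d)) (j(d, A) = 3 - 1/(6*(d + 31)) = 3 - 1/(6*(31 + d)))
sqrt(2989 + j(-58, y(6))) = sqrt(2989 + (557 + 18*(-58))/(6*(31 - 58))) = sqrt(2989 + (1/6)*(557 - 1044)/(-27)) = sqrt(2989 + (1/6)*(-1/27)*(-487)) = sqrt(2989 + 487/162) = sqrt(484705/162) = sqrt(969410)/18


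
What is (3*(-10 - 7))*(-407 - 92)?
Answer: 25449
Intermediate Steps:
(3*(-10 - 7))*(-407 - 92) = (3*(-17))*(-499) = -51*(-499) = 25449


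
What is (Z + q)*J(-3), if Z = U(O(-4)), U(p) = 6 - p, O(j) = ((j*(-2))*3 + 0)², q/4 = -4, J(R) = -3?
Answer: 1758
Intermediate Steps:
q = -16 (q = 4*(-4) = -16)
O(j) = 36*j² (O(j) = (-2*j*3 + 0)² = (-6*j + 0)² = (-6*j)² = 36*j²)
Z = -570 (Z = 6 - 36*(-4)² = 6 - 36*16 = 6 - 1*576 = 6 - 576 = -570)
(Z + q)*J(-3) = (-570 - 16)*(-3) = -586*(-3) = 1758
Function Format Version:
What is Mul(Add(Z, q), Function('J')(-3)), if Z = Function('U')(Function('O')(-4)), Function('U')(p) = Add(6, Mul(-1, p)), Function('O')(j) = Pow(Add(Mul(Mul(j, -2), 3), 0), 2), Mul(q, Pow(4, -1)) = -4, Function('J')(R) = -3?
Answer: 1758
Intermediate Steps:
q = -16 (q = Mul(4, -4) = -16)
Function('O')(j) = Mul(36, Pow(j, 2)) (Function('O')(j) = Pow(Add(Mul(Mul(-2, j), 3), 0), 2) = Pow(Add(Mul(-6, j), 0), 2) = Pow(Mul(-6, j), 2) = Mul(36, Pow(j, 2)))
Z = -570 (Z = Add(6, Mul(-1, Mul(36, Pow(-4, 2)))) = Add(6, Mul(-1, Mul(36, 16))) = Add(6, Mul(-1, 576)) = Add(6, -576) = -570)
Mul(Add(Z, q), Function('J')(-3)) = Mul(Add(-570, -16), -3) = Mul(-586, -3) = 1758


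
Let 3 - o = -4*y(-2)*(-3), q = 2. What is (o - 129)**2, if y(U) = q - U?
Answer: 30276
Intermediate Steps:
y(U) = 2 - U
o = -45 (o = 3 - (-4*(2 - 1*(-2)))*(-3) = 3 - (-4*(2 + 2))*(-3) = 3 - (-4*4)*(-3) = 3 - (-16)*(-3) = 3 - 1*48 = 3 - 48 = -45)
(o - 129)**2 = (-45 - 129)**2 = (-174)**2 = 30276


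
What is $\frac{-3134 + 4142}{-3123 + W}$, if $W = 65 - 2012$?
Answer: $- \frac{168}{845} \approx -0.19882$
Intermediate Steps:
$W = -1947$
$\frac{-3134 + 4142}{-3123 + W} = \frac{-3134 + 4142}{-3123 - 1947} = \frac{1008}{-5070} = 1008 \left(- \frac{1}{5070}\right) = - \frac{168}{845}$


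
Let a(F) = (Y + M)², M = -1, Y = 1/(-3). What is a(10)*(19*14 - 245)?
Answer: 112/3 ≈ 37.333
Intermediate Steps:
Y = -⅓ ≈ -0.33333
a(F) = 16/9 (a(F) = (-⅓ - 1)² = (-4/3)² = 16/9)
a(10)*(19*14 - 245) = 16*(19*14 - 245)/9 = 16*(266 - 245)/9 = (16/9)*21 = 112/3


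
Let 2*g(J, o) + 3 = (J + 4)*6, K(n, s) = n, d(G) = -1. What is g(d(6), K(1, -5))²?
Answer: 225/4 ≈ 56.250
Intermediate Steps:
g(J, o) = 21/2 + 3*J (g(J, o) = -3/2 + ((J + 4)*6)/2 = -3/2 + ((4 + J)*6)/2 = -3/2 + (24 + 6*J)/2 = -3/2 + (12 + 3*J) = 21/2 + 3*J)
g(d(6), K(1, -5))² = (21/2 + 3*(-1))² = (21/2 - 3)² = (15/2)² = 225/4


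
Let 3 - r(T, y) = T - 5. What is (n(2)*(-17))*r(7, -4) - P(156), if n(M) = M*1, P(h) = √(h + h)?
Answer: -34 - 2*√78 ≈ -51.664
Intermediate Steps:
r(T, y) = 8 - T (r(T, y) = 3 - (T - 5) = 3 - (-5 + T) = 3 + (5 - T) = 8 - T)
P(h) = √2*√h (P(h) = √(2*h) = √2*√h)
n(M) = M
(n(2)*(-17))*r(7, -4) - P(156) = (2*(-17))*(8 - 1*7) - √2*√156 = -34*(8 - 7) - √2*2*√39 = -34*1 - 2*√78 = -34 - 2*√78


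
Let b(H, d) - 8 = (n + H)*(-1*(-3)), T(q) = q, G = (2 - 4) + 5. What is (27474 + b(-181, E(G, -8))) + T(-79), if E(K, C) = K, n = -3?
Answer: 26851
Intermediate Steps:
G = 3 (G = -2 + 5 = 3)
b(H, d) = -1 + 3*H (b(H, d) = 8 + (-3 + H)*(-1*(-3)) = 8 + (-3 + H)*3 = 8 + (-9 + 3*H) = -1 + 3*H)
(27474 + b(-181, E(G, -8))) + T(-79) = (27474 + (-1 + 3*(-181))) - 79 = (27474 + (-1 - 543)) - 79 = (27474 - 544) - 79 = 26930 - 79 = 26851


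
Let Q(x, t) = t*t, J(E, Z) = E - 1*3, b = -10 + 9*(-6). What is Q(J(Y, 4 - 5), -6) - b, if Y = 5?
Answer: 100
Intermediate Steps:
b = -64 (b = -10 - 54 = -64)
J(E, Z) = -3 + E (J(E, Z) = E - 3 = -3 + E)
Q(x, t) = t²
Q(J(Y, 4 - 5), -6) - b = (-6)² - 1*(-64) = 36 + 64 = 100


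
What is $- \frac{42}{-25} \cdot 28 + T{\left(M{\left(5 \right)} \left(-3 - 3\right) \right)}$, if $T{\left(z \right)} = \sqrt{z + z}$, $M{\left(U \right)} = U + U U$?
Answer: $\frac{1176}{25} + 6 i \sqrt{10} \approx 47.04 + 18.974 i$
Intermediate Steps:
$M{\left(U \right)} = U + U^{2}$
$T{\left(z \right)} = \sqrt{2} \sqrt{z}$ ($T{\left(z \right)} = \sqrt{2 z} = \sqrt{2} \sqrt{z}$)
$- \frac{42}{-25} \cdot 28 + T{\left(M{\left(5 \right)} \left(-3 - 3\right) \right)} = - \frac{42}{-25} \cdot 28 + \sqrt{2} \sqrt{5 \left(1 + 5\right) \left(-3 - 3\right)} = \left(-42\right) \left(- \frac{1}{25}\right) 28 + \sqrt{2} \sqrt{5 \cdot 6 \left(-6\right)} = \frac{42}{25} \cdot 28 + \sqrt{2} \sqrt{30 \left(-6\right)} = \frac{1176}{25} + \sqrt{2} \sqrt{-180} = \frac{1176}{25} + \sqrt{2} \cdot 6 i \sqrt{5} = \frac{1176}{25} + 6 i \sqrt{10}$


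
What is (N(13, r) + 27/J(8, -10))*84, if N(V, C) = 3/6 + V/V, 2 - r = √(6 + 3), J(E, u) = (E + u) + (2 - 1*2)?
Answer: -1008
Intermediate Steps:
J(E, u) = E + u (J(E, u) = (E + u) + (2 - 2) = (E + u) + 0 = E + u)
r = -1 (r = 2 - √(6 + 3) = 2 - √9 = 2 - 1*3 = 2 - 3 = -1)
N(V, C) = 3/2 (N(V, C) = 3*(⅙) + 1 = ½ + 1 = 3/2)
(N(13, r) + 27/J(8, -10))*84 = (3/2 + 27/(8 - 10))*84 = (3/2 + 27/(-2))*84 = (3/2 + 27*(-½))*84 = (3/2 - 27/2)*84 = -12*84 = -1008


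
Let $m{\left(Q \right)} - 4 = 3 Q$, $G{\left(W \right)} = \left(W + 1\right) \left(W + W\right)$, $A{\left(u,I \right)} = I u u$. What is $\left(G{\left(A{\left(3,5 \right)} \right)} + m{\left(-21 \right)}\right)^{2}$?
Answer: $16654561$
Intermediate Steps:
$A{\left(u,I \right)} = I u^{2}$
$G{\left(W \right)} = 2 W \left(1 + W\right)$ ($G{\left(W \right)} = \left(1 + W\right) 2 W = 2 W \left(1 + W\right)$)
$m{\left(Q \right)} = 4 + 3 Q$
$\left(G{\left(A{\left(3,5 \right)} \right)} + m{\left(-21 \right)}\right)^{2} = \left(2 \cdot 5 \cdot 3^{2} \left(1 + 5 \cdot 3^{2}\right) + \left(4 + 3 \left(-21\right)\right)\right)^{2} = \left(2 \cdot 5 \cdot 9 \left(1 + 5 \cdot 9\right) + \left(4 - 63\right)\right)^{2} = \left(2 \cdot 45 \left(1 + 45\right) - 59\right)^{2} = \left(2 \cdot 45 \cdot 46 - 59\right)^{2} = \left(4140 - 59\right)^{2} = 4081^{2} = 16654561$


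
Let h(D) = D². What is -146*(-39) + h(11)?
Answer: 5815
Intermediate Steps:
-146*(-39) + h(11) = -146*(-39) + 11² = 5694 + 121 = 5815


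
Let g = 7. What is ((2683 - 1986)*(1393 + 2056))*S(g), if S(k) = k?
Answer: 16827671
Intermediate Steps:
((2683 - 1986)*(1393 + 2056))*S(g) = ((2683 - 1986)*(1393 + 2056))*7 = (697*3449)*7 = 2403953*7 = 16827671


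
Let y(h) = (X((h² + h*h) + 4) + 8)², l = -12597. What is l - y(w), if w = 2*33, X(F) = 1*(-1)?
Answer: -12646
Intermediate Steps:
X(F) = -1
w = 66
y(h) = 49 (y(h) = (-1 + 8)² = 7² = 49)
l - y(w) = -12597 - 1*49 = -12597 - 49 = -12646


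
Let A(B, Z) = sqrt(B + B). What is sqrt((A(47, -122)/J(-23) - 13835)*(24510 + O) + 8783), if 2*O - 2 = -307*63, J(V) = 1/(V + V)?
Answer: sqrt(-821238138 - 2730652*sqrt(94))/2 ≈ 14558.0*I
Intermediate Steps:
A(B, Z) = sqrt(2)*sqrt(B) (A(B, Z) = sqrt(2*B) = sqrt(2)*sqrt(B))
J(V) = 1/(2*V)
O = -19339/2 (O = 1 + (-307*63)/2 = 1 + (1/2)*(-19341) = 1 - 19341/2 = -19339/2 ≈ -9669.5)
sqrt((A(47, -122)/J(-23) - 13835)*(24510 + O) + 8783) = sqrt(((sqrt(2)*sqrt(47))/(((1/2)/(-23))) - 13835)*(24510 - 19339/2) + 8783) = sqrt((sqrt(94)/(((1/2)*(-1/23))) - 13835)*(29681/2) + 8783) = sqrt((sqrt(94)/(-1/46) - 13835)*(29681/2) + 8783) = sqrt((sqrt(94)*(-46) - 13835)*(29681/2) + 8783) = sqrt((-46*sqrt(94) - 13835)*(29681/2) + 8783) = sqrt((-13835 - 46*sqrt(94))*(29681/2) + 8783) = sqrt((-410636635/2 - 682663*sqrt(94)) + 8783) = sqrt(-410619069/2 - 682663*sqrt(94))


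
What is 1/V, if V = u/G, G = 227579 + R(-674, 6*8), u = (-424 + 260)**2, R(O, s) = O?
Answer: 226905/26896 ≈ 8.4364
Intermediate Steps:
u = 26896 (u = (-164)**2 = 26896)
G = 226905 (G = 227579 - 674 = 226905)
V = 26896/226905 ≈ 0.11853
1/V = 1/(26896/226905) = 226905/26896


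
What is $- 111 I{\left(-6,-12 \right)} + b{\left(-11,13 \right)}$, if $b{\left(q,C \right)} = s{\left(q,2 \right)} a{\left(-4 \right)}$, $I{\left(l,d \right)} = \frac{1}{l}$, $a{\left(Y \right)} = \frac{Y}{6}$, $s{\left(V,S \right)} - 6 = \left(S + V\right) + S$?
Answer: $\frac{115}{6} \approx 19.167$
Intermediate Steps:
$s{\left(V,S \right)} = 6 + V + 2 S$ ($s{\left(V,S \right)} = 6 + \left(\left(S + V\right) + S\right) = 6 + \left(V + 2 S\right) = 6 + V + 2 S$)
$a{\left(Y \right)} = \frac{Y}{6}$ ($a{\left(Y \right)} = Y \frac{1}{6} = \frac{Y}{6}$)
$b{\left(q,C \right)} = - \frac{20}{3} - \frac{2 q}{3}$ ($b{\left(q,C \right)} = \left(6 + q + 2 \cdot 2\right) \frac{1}{6} \left(-4\right) = \left(6 + q + 4\right) \left(- \frac{2}{3}\right) = \left(10 + q\right) \left(- \frac{2}{3}\right) = - \frac{20}{3} - \frac{2 q}{3}$)
$- 111 I{\left(-6,-12 \right)} + b{\left(-11,13 \right)} = - \frac{111}{-6} - - \frac{2}{3} = \left(-111\right) \left(- \frac{1}{6}\right) + \left(- \frac{20}{3} + \frac{22}{3}\right) = \frac{37}{2} + \frac{2}{3} = \frac{115}{6}$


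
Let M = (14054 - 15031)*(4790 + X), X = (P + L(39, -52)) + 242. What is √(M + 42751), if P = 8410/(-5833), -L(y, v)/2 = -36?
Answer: I*√168161314547063/5833 ≈ 2223.2*I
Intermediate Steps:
L(y, v) = 72 (L(y, v) = -2*(-36) = 72)
P = -8410/5833 (P = 8410*(-1/5833) = -8410/5833 ≈ -1.4418)
X = 1823152/5833 (X = (-8410/5833 + 72) + 242 = 411566/5833 + 242 = 1823152/5833 ≈ 312.56)
M = -29078667894/5833 (M = (14054 - 15031)*(4790 + 1823152/5833) = -977*29763222/5833 = -29078667894/5833 ≈ -4.9852e+6)
√(M + 42751) = √(-29078667894/5833 + 42751) = √(-28829301311/5833) = I*√168161314547063/5833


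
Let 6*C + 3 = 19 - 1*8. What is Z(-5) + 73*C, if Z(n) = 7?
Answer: 313/3 ≈ 104.33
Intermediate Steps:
C = 4/3 (C = -½ + (19 - 1*8)/6 = -½ + (19 - 8)/6 = -½ + (⅙)*11 = -½ + 11/6 = 4/3 ≈ 1.3333)
Z(-5) + 73*C = 7 + 73*(4/3) = 7 + 292/3 = 313/3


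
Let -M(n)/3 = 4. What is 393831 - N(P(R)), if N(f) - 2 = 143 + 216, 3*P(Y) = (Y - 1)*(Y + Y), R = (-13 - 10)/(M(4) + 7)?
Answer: 393470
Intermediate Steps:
M(n) = -12 (M(n) = -3*4 = -12)
R = 23/5 (R = (-13 - 10)/(-12 + 7) = -23/(-5) = -23*(-1/5) = 23/5 ≈ 4.6000)
P(Y) = 2*Y*(-1 + Y)/3 (P(Y) = ((Y - 1)*(Y + Y))/3 = ((-1 + Y)*(2*Y))/3 = (2*Y*(-1 + Y))/3 = 2*Y*(-1 + Y)/3)
N(f) = 361 (N(f) = 2 + (143 + 216) = 2 + 359 = 361)
393831 - N(P(R)) = 393831 - 1*361 = 393831 - 361 = 393470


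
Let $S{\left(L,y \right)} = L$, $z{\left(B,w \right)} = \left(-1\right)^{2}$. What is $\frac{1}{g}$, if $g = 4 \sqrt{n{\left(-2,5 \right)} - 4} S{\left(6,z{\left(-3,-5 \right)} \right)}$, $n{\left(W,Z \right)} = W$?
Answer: $- \frac{i \sqrt{6}}{144} \approx - 0.01701 i$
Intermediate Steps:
$z{\left(B,w \right)} = 1$
$g = 24 i \sqrt{6}$ ($g = 4 \sqrt{-2 - 4} \cdot 6 = 4 \sqrt{-6} \cdot 6 = 4 i \sqrt{6} \cdot 6 = 24 i \sqrt{6} \approx 58.788 i$)
$\frac{1}{g} = \frac{1}{24 i \sqrt{6}} = - \frac{i \sqrt{6}}{144}$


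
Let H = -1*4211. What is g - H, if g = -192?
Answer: 4019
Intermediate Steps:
H = -4211
g - H = -192 - 1*(-4211) = -192 + 4211 = 4019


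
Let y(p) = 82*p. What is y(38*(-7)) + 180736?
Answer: 158924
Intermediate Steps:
y(38*(-7)) + 180736 = 82*(38*(-7)) + 180736 = 82*(-266) + 180736 = -21812 + 180736 = 158924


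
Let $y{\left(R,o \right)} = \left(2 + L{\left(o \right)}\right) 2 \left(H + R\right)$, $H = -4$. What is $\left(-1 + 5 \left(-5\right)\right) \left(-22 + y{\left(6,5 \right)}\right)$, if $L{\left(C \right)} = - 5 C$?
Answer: $2964$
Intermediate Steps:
$y{\left(R,o \right)} = \left(-8 + 2 R\right) \left(2 - 5 o\right)$ ($y{\left(R,o \right)} = \left(2 - 5 o\right) 2 \left(-4 + R\right) = \left(2 - 5 o\right) \left(-8 + 2 R\right) = \left(-8 + 2 R\right) \left(2 - 5 o\right)$)
$\left(-1 + 5 \left(-5\right)\right) \left(-22 + y{\left(6,5 \right)}\right) = \left(-1 + 5 \left(-5\right)\right) \left(-22 + \left(-16 + 4 \cdot 6 + 40 \cdot 5 - 60 \cdot 5\right)\right) = \left(-1 - 25\right) \left(-22 + \left(-16 + 24 + 200 - 300\right)\right) = - 26 \left(-22 - 92\right) = \left(-26\right) \left(-114\right) = 2964$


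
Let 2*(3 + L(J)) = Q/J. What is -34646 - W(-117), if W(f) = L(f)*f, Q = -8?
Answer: -34993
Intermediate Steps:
L(J) = -3 - 4/J (L(J) = -3 + (-8/J)/2 = -3 - 4/J)
W(f) = f*(-3 - 4/f) (W(f) = (-3 - 4/f)*f = f*(-3 - 4/f))
-34646 - W(-117) = -34646 - (-4 - 3*(-117)) = -34646 - (-4 + 351) = -34646 - 1*347 = -34646 - 347 = -34993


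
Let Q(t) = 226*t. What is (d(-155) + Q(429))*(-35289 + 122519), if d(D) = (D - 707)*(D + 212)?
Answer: 4171338600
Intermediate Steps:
d(D) = (-707 + D)*(212 + D)
(d(-155) + Q(429))*(-35289 + 122519) = ((-149884 + (-155)² - 495*(-155)) + 226*429)*(-35289 + 122519) = ((-149884 + 24025 + 76725) + 96954)*87230 = (-49134 + 96954)*87230 = 47820*87230 = 4171338600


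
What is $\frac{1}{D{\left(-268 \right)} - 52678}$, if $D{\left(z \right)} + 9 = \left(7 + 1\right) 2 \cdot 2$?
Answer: $- \frac{1}{52655} \approx -1.8992 \cdot 10^{-5}$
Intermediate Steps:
$D{\left(z \right)} = 23$ ($D{\left(z \right)} = -9 + \left(7 + 1\right) 2 \cdot 2 = -9 + 8 \cdot 4 = -9 + 32 = 23$)
$\frac{1}{D{\left(-268 \right)} - 52678} = \frac{1}{23 - 52678} = \frac{1}{-52655} = - \frac{1}{52655}$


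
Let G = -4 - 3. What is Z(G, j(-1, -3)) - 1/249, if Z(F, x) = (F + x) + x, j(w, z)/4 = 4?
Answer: 6224/249 ≈ 24.996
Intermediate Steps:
j(w, z) = 16 (j(w, z) = 4*4 = 16)
G = -7
Z(F, x) = F + 2*x
Z(G, j(-1, -3)) - 1/249 = (-7 + 2*16) - 1/249 = (-7 + 32) - 1*1/249 = 25 - 1/249 = 6224/249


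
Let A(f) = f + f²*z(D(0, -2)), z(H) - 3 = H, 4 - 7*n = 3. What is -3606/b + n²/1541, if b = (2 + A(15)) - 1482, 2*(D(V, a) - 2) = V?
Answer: 136142897/12836530 ≈ 10.606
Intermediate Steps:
n = ⅐ (n = 4/7 - ⅐*3 = 4/7 - 3/7 = ⅐ ≈ 0.14286)
D(V, a) = 2 + V/2
z(H) = 3 + H
A(f) = f + 5*f² (A(f) = f + f²*(3 + (2 + (½)*0)) = f + f²*(3 + (2 + 0)) = f + f²*(3 + 2) = f + f²*5 = f + 5*f²)
b = -340 (b = (2 + 15*(1 + 5*15)) - 1482 = (2 + 15*(1 + 75)) - 1482 = (2 + 15*76) - 1482 = (2 + 1140) - 1482 = 1142 - 1482 = -340)
-3606/b + n²/1541 = -3606/(-340) + (⅐)²/1541 = -3606*(-1/340) + (1/49)*(1/1541) = 1803/170 + 1/75509 = 136142897/12836530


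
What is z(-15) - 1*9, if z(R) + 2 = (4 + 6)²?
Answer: 89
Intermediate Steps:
z(R) = 98 (z(R) = -2 + (4 + 6)² = -2 + 10² = -2 + 100 = 98)
z(-15) - 1*9 = 98 - 1*9 = 98 - 9 = 89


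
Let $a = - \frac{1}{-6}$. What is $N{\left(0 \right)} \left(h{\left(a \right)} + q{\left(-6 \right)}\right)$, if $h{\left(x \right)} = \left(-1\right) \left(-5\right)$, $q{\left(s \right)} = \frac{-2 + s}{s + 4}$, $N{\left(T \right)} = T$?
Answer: $0$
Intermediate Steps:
$a = \frac{1}{6}$ ($a = \left(-1\right) \left(- \frac{1}{6}\right) = \frac{1}{6} \approx 0.16667$)
$q{\left(s \right)} = \frac{-2 + s}{4 + s}$
$h{\left(x \right)} = 5$
$N{\left(0 \right)} \left(h{\left(a \right)} + q{\left(-6 \right)}\right) = 0 \left(5 + \frac{-2 - 6}{4 - 6}\right) = 0 \left(5 + \frac{1}{-2} \left(-8\right)\right) = 0 \left(5 - -4\right) = 0 \left(5 + 4\right) = 0 \cdot 9 = 0$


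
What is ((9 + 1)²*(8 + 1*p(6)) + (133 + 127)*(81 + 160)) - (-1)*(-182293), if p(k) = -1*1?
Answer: -118933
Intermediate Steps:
p(k) = -1
((9 + 1)²*(8 + 1*p(6)) + (133 + 127)*(81 + 160)) - (-1)*(-182293) = ((9 + 1)²*(8 + 1*(-1)) + (133 + 127)*(81 + 160)) - (-1)*(-182293) = (10²*(8 - 1) + 260*241) - 1*182293 = (100*7 + 62660) - 182293 = (700 + 62660) - 182293 = 63360 - 182293 = -118933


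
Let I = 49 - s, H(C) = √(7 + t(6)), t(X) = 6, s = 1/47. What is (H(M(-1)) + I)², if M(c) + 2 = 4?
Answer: 5327921/2209 + 4604*√13/47 ≈ 2765.1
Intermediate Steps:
s = 1/47 ≈ 0.021277
M(c) = 2 (M(c) = -2 + 4 = 2)
H(C) = √13 (H(C) = √(7 + 6) = √13)
I = 2302/47 (I = 49 - 1*1/47 = 49 - 1/47 = 2302/47 ≈ 48.979)
(H(M(-1)) + I)² = (√13 + 2302/47)² = (2302/47 + √13)²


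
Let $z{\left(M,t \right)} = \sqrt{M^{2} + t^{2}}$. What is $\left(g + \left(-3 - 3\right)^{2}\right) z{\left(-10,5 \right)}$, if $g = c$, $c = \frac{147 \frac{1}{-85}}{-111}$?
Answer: $\frac{113269 \sqrt{5}}{629} \approx 402.67$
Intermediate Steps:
$c = \frac{49}{3145}$ ($c = 147 \left(- \frac{1}{85}\right) \left(- \frac{1}{111}\right) = \left(- \frac{147}{85}\right) \left(- \frac{1}{111}\right) = \frac{49}{3145} \approx 0.01558$)
$g = \frac{49}{3145} \approx 0.01558$
$\left(g + \left(-3 - 3\right)^{2}\right) z{\left(-10,5 \right)} = \left(\frac{49}{3145} + \left(-3 - 3\right)^{2}\right) \sqrt{\left(-10\right)^{2} + 5^{2}} = \left(\frac{49}{3145} + \left(-6\right)^{2}\right) \sqrt{100 + 25} = \left(\frac{49}{3145} + 36\right) \sqrt{125} = \frac{113269 \cdot 5 \sqrt{5}}{3145} = \frac{113269 \sqrt{5}}{629}$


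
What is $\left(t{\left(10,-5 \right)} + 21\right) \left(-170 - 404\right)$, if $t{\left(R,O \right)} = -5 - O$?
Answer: $-12054$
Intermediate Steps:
$\left(t{\left(10,-5 \right)} + 21\right) \left(-170 - 404\right) = \left(\left(-5 - -5\right) + 21\right) \left(-170 - 404\right) = \left(\left(-5 + 5\right) + 21\right) \left(-574\right) = \left(0 + 21\right) \left(-574\right) = 21 \left(-574\right) = -12054$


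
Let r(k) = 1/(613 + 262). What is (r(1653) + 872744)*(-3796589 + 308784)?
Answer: -532693155908561/175 ≈ -3.0440e+12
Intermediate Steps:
r(k) = 1/875
(r(1653) + 872744)*(-3796589 + 308784) = (1/875 + 872744)*(-3796589 + 308784) = (763651001/875)*(-3487805) = -532693155908561/175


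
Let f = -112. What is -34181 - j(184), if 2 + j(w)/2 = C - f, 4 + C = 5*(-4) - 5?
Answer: -34343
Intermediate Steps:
C = -29 (C = -4 + (5*(-4) - 5) = -4 + (-20 - 5) = -4 - 25 = -29)
j(w) = 162 (j(w) = -4 + 2*(-29 - 1*(-112)) = -4 + 2*(-29 + 112) = -4 + 2*83 = -4 + 166 = 162)
-34181 - j(184) = -34181 - 1*162 = -34181 - 162 = -34343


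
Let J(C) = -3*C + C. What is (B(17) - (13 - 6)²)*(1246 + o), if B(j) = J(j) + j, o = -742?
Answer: -33264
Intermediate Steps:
J(C) = -2*C
B(j) = -j (B(j) = -2*j + j = -j)
(B(17) - (13 - 6)²)*(1246 + o) = (-1*17 - (13 - 6)²)*(1246 - 742) = (-17 - 1*7²)*504 = (-17 - 1*49)*504 = (-17 - 49)*504 = -66*504 = -33264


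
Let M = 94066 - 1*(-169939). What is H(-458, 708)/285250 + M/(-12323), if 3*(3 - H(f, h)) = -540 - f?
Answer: -32274451051/1506486750 ≈ -21.424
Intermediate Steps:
H(f, h) = 183 + f/3 (H(f, h) = 3 - (-540 - f)/3 = 3 + (180 + f/3) = 183 + f/3)
M = 264005 (M = 94066 + 169939 = 264005)
H(-458, 708)/285250 + M/(-12323) = (183 + (⅓)*(-458))/285250 + 264005/(-12323) = (183 - 458/3)*(1/285250) + 264005*(-1/12323) = (91/3)*(1/285250) - 264005/12323 = 13/122250 - 264005/12323 = -32274451051/1506486750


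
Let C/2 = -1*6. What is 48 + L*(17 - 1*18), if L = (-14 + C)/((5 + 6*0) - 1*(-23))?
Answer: 685/14 ≈ 48.929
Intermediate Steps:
C = -12 (C = 2*(-1*6) = 2*(-6) = -12)
L = -13/14 (L = (-14 - 12)/((5 + 6*0) - 1*(-23)) = -26/((5 + 0) + 23) = -26/(5 + 23) = -26/28 = -26*1/28 = -13/14 ≈ -0.92857)
48 + L*(17 - 1*18) = 48 - 13*(17 - 1*18)/14 = 48 - 13*(17 - 18)/14 = 48 - 13/14*(-1) = 48 + 13/14 = 685/14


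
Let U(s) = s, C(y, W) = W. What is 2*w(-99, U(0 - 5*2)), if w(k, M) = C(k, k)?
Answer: -198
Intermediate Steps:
w(k, M) = k
2*w(-99, U(0 - 5*2)) = 2*(-99) = -198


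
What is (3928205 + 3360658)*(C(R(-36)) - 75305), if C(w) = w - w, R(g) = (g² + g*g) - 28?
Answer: -548887828215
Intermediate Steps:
R(g) = -28 + 2*g² (R(g) = (g² + g²) - 28 = 2*g² - 28 = -28 + 2*g²)
C(w) = 0
(3928205 + 3360658)*(C(R(-36)) - 75305) = (3928205 + 3360658)*(0 - 75305) = 7288863*(-75305) = -548887828215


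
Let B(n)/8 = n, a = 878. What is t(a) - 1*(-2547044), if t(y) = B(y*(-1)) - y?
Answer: 2539142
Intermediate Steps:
B(n) = 8*n
t(y) = -9*y (t(y) = 8*(y*(-1)) - y = 8*(-y) - y = -8*y - y = -9*y)
t(a) - 1*(-2547044) = -9*878 - 1*(-2547044) = -7902 + 2547044 = 2539142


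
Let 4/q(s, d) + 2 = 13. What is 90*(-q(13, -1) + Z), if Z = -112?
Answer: -111240/11 ≈ -10113.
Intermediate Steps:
q(s, d) = 4/11 (q(s, d) = 4/(-2 + 13) = 4/11)
90*(-q(13, -1) + Z) = 90*(-1*4/11 - 112) = 90*(-4/11 - 112) = 90*(-1236/11) = -111240/11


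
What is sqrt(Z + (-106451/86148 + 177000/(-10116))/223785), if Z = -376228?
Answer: I*sqrt(34077763797317948858024320195)/300960837810 ≈ 613.37*I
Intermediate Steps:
sqrt(Z + (-106451/86148 + 177000/(-10116))/223785) = sqrt(-376228 + (-106451/86148 + 177000/(-10116))/223785) = sqrt(-376228 + (-106451*1/86148 + 177000*(-1/10116))*(1/223785)) = sqrt(-376228 + (-106451/86148 - 14750/843)*(1/223785)) = sqrt(-376228 - 453473731/24207588*1/223785) = sqrt(-376228 - 453473731/5417295080580) = sqrt(-2038138094029925971/5417295080580) = I*sqrt(34077763797317948858024320195)/300960837810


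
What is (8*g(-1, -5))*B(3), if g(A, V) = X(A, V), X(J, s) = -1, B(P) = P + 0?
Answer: -24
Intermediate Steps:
B(P) = P
g(A, V) = -1
(8*g(-1, -5))*B(3) = (8*(-1))*3 = -8*3 = -24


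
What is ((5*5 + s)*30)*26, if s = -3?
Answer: 17160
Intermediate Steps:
((5*5 + s)*30)*26 = ((5*5 - 3)*30)*26 = ((25 - 3)*30)*26 = (22*30)*26 = 660*26 = 17160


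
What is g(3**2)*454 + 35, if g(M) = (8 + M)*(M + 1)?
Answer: 77215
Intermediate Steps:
g(M) = (1 + M)*(8 + M) (g(M) = (8 + M)*(1 + M) = (1 + M)*(8 + M))
g(3**2)*454 + 35 = (8 + (3**2)**2 + 9*3**2)*454 + 35 = (8 + 9**2 + 9*9)*454 + 35 = (8 + 81 + 81)*454 + 35 = 170*454 + 35 = 77180 + 35 = 77215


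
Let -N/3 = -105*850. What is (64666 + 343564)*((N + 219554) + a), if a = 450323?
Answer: 382767470210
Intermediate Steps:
N = 267750 (N = -(-315)*850 = -3*(-89250) = 267750)
(64666 + 343564)*((N + 219554) + a) = (64666 + 343564)*((267750 + 219554) + 450323) = 408230*(487304 + 450323) = 408230*937627 = 382767470210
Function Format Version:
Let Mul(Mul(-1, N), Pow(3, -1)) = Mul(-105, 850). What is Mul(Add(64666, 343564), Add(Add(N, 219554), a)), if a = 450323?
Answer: 382767470210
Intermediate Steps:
N = 267750 (N = Mul(-3, Mul(-105, 850)) = Mul(-3, -89250) = 267750)
Mul(Add(64666, 343564), Add(Add(N, 219554), a)) = Mul(Add(64666, 343564), Add(Add(267750, 219554), 450323)) = Mul(408230, Add(487304, 450323)) = Mul(408230, 937627) = 382767470210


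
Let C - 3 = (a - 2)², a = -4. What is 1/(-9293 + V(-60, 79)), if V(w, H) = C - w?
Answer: -1/9194 ≈ -0.00010877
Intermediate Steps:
C = 39 (C = 3 + (-4 - 2)² = 3 + (-6)² = 3 + 36 = 39)
V(w, H) = 39 - w
1/(-9293 + V(-60, 79)) = 1/(-9293 + (39 - 1*(-60))) = 1/(-9293 + (39 + 60)) = 1/(-9293 + 99) = 1/(-9194) = -1/9194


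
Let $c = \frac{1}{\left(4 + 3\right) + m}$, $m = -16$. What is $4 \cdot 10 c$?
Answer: $- \frac{40}{9} \approx -4.4444$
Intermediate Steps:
$c = - \frac{1}{9}$ ($c = \frac{1}{\left(4 + 3\right) - 16} = \frac{1}{7 - 16} = \frac{1}{-9} = - \frac{1}{9} \approx -0.11111$)
$4 \cdot 10 c = 4 \cdot 10 \left(- \frac{1}{9}\right) = 40 \left(- \frac{1}{9}\right) = - \frac{40}{9}$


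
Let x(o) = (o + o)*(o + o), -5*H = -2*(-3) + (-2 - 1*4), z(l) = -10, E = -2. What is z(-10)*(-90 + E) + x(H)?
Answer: 920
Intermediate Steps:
H = 0 (H = -(-2*(-3) + (-2 - 1*4))/5 = -(6 + (-2 - 4))/5 = -(6 - 6)/5 = -⅕*0 = 0)
x(o) = 4*o² (x(o) = (2*o)*(2*o) = 4*o²)
z(-10)*(-90 + E) + x(H) = -10*(-90 - 2) + 4*0² = -10*(-92) + 4*0 = 920 + 0 = 920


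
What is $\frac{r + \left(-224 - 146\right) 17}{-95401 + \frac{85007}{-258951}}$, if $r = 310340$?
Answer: $- \frac{39367025775}{12352134679} \approx -3.1871$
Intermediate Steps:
$\frac{r + \left(-224 - 146\right) 17}{-95401 + \frac{85007}{-258951}} = \frac{310340 + \left(-224 - 146\right) 17}{-95401 + \frac{85007}{-258951}} = \frac{310340 - 6290}{-95401 + 85007 \left(- \frac{1}{258951}\right)} = \frac{310340 - 6290}{-95401 - \frac{85007}{258951}} = \frac{304050}{- \frac{24704269358}{258951}} = 304050 \left(- \frac{258951}{24704269358}\right) = - \frac{39367025775}{12352134679}$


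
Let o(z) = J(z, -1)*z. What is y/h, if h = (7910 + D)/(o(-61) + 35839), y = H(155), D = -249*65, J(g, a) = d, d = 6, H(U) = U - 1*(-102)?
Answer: -9116561/8275 ≈ -1101.7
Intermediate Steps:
H(U) = 102 + U (H(U) = U + 102 = 102 + U)
J(g, a) = 6
D = -16185
y = 257 (y = 102 + 155 = 257)
o(z) = 6*z
h = -8275/35473 (h = (7910 - 16185)/(6*(-61) + 35839) = -8275/(-366 + 35839) = -8275/35473 ≈ -0.23328)
y/h = 257/(-8275/35473) = 257*(-35473/8275) = -9116561/8275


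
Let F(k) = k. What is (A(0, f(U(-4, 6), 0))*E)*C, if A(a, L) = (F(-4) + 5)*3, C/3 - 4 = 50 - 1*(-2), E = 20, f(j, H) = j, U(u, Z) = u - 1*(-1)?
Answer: 10080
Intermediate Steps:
U(u, Z) = 1 + u (U(u, Z) = u + 1 = 1 + u)
C = 168 (C = 12 + 3*(50 - 1*(-2)) = 12 + 3*(50 + 2) = 12 + 3*52 = 12 + 156 = 168)
A(a, L) = 3 (A(a, L) = (-4 + 5)*3 = 1*3 = 3)
(A(0, f(U(-4, 6), 0))*E)*C = (3*20)*168 = 60*168 = 10080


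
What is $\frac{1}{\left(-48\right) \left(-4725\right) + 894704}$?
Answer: $\frac{1}{1121504} \approx 8.9166 \cdot 10^{-7}$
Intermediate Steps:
$\frac{1}{\left(-48\right) \left(-4725\right) + 894704} = \frac{1}{226800 + 894704} = \frac{1}{1121504}$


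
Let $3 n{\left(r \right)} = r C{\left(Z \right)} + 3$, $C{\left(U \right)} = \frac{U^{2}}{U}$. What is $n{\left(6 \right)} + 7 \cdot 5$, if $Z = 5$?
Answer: $46$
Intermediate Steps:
$C{\left(U \right)} = U$
$n{\left(r \right)} = 1 + \frac{5 r}{3}$ ($n{\left(r \right)} = \frac{r 5 + 3}{3} = \frac{5 r + 3}{3} = \frac{3 + 5 r}{3} = 1 + \frac{5 r}{3}$)
$n{\left(6 \right)} + 7 \cdot 5 = \left(1 + \frac{5}{3} \cdot 6\right) + 7 \cdot 5 = \left(1 + 10\right) + 35 = 11 + 35 = 46$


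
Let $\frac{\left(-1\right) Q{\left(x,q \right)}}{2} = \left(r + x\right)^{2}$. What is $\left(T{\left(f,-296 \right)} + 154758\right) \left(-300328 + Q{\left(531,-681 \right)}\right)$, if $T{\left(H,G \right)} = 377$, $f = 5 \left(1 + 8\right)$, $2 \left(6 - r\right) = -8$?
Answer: $-137401518150$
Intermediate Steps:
$r = 10$ ($r = 6 - -4 = 6 + 4 = 10$)
$Q{\left(x,q \right)} = - 2 \left(10 + x\right)^{2}$
$f = 45$ ($f = 5 \cdot 9 = 45$)
$\left(T{\left(f,-296 \right)} + 154758\right) \left(-300328 + Q{\left(531,-681 \right)}\right) = \left(377 + 154758\right) \left(-300328 - 2 \left(10 + 531\right)^{2}\right) = 155135 \left(-300328 - 2 \cdot 541^{2}\right) = 155135 \left(-300328 - 585362\right) = 155135 \left(-885690\right) = -137401518150$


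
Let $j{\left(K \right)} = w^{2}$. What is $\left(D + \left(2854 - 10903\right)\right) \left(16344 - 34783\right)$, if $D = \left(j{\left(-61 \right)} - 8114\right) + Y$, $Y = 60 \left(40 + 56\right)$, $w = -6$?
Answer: $191157113$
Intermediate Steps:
$Y = 5760$ ($Y = 60 \cdot 96 = 5760$)
$j{\left(K \right)} = 36$ ($j{\left(K \right)} = \left(-6\right)^{2} = 36$)
$D = -2318$ ($D = \left(36 - 8114\right) + 5760 = -8078 + 5760 = -2318$)
$\left(D + \left(2854 - 10903\right)\right) \left(16344 - 34783\right) = \left(-2318 + \left(2854 - 10903\right)\right) \left(16344 - 34783\right) = \left(-2318 - 8049\right) \left(-18439\right) = \left(-10367\right) \left(-18439\right) = 191157113$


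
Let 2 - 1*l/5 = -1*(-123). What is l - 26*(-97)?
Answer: 1917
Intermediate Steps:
l = -605 (l = 10 - (-5)*(-123) = 10 - 5*123 = 10 - 615 = -605)
l - 26*(-97) = -605 - 26*(-97) = -605 + 2522 = 1917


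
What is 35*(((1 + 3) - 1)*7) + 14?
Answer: 749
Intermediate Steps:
35*(((1 + 3) - 1)*7) + 14 = 35*((4 - 1)*7) + 14 = 35*(3*7) + 14 = 35*21 + 14 = 735 + 14 = 749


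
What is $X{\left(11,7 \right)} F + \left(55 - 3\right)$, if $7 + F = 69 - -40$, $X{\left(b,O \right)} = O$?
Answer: $766$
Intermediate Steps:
$F = 102$ ($F = -7 + \left(69 - -40\right) = -7 + \left(69 + 40\right) = -7 + 109 = 102$)
$X{\left(11,7 \right)} F + \left(55 - 3\right) = 7 \cdot 102 + \left(55 - 3\right) = 714 + \left(55 - 3\right) = 714 + 52 = 766$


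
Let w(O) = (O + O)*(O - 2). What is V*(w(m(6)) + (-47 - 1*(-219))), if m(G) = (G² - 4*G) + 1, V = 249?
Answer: 114042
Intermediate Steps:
m(G) = 1 + G² - 4*G
w(O) = 2*O*(-2 + O) (w(O) = (2*O)*(-2 + O) = 2*O*(-2 + O))
V*(w(m(6)) + (-47 - 1*(-219))) = 249*(2*(1 + 6² - 4*6)*(-2 + (1 + 6² - 4*6)) + (-47 - 1*(-219))) = 249*(2*(1 + 36 - 24)*(-2 + (1 + 36 - 24)) + (-47 + 219)) = 249*(2*13*(-2 + 13) + 172) = 249*(2*13*11 + 172) = 249*(286 + 172) = 249*458 = 114042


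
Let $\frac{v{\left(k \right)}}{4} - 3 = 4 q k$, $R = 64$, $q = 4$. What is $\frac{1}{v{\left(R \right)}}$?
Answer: $\frac{1}{4108} \approx 0.00024343$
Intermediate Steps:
$v{\left(k \right)} = 12 + 64 k$ ($v{\left(k \right)} = 12 + 4 \cdot 4 \cdot 4 k = 12 + 4 \cdot 16 k = 12 + 64 k$)
$\frac{1}{v{\left(R \right)}} = \frac{1}{12 + 64 \cdot 64} = \frac{1}{12 + 4096} = \frac{1}{4108}$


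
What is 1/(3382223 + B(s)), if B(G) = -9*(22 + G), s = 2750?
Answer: 1/3357275 ≈ 2.9786e-7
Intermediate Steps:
B(G) = -198 - 9*G
1/(3382223 + B(s)) = 1/(3382223 + (-198 - 9*2750)) = 1/(3382223 + (-198 - 24750)) = 1/(3382223 - 24948) = 1/3357275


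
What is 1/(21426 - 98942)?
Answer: -1/77516 ≈ -1.2901e-5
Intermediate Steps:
1/(21426 - 98942) = 1/(-77516) = -1/77516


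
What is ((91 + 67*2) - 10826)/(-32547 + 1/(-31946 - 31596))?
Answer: 673608742/2068101475 ≈ 0.32571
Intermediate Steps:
((91 + 67*2) - 10826)/(-32547 + 1/(-31946 - 31596)) = ((91 + 134) - 10826)/(-32547 + 1/(-63542)) = (225 - 10826)/(-32547 - 1/63542) = -10601/(-2068101475/63542) = -10601*(-63542/2068101475) = 673608742/2068101475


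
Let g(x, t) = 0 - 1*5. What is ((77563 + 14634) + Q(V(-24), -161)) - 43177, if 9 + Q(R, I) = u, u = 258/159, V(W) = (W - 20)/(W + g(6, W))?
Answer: 2597669/53 ≈ 49013.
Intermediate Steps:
g(x, t) = -5 (g(x, t) = 0 - 5 = -5)
V(W) = (-20 + W)/(-5 + W) (V(W) = (W - 20)/(W - 5) = (-20 + W)/(-5 + W))
u = 86/53 (u = 258*(1/159) = 86/53 ≈ 1.6226)
Q(R, I) = -391/53 (Q(R, I) = -9 + 86/53 = -391/53)
((77563 + 14634) + Q(V(-24), -161)) - 43177 = ((77563 + 14634) - 391/53) - 43177 = (92197 - 391/53) - 43177 = 4886050/53 - 43177 = 2597669/53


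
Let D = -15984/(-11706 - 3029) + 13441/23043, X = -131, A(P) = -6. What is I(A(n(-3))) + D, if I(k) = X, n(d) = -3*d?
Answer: -43913184808/339538605 ≈ -129.33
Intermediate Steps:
I(k) = -131
D = 566372447/339538605 (D = -15984/(-14735) + 13441*(1/23043) = -15984*(-1/14735) + 13441/23043 = 15984/14735 + 13441/23043 = 566372447/339538605 ≈ 1.6681)
I(A(n(-3))) + D = -131 + 566372447/339538605 = -43913184808/339538605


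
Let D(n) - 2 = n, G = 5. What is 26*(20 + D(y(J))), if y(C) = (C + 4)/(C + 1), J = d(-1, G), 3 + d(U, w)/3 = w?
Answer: 4264/7 ≈ 609.14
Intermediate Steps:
d(U, w) = -9 + 3*w
J = 6 (J = -9 + 3*5 = -9 + 15 = 6)
y(C) = (4 + C)/(1 + C)
D(n) = 2 + n
26*(20 + D(y(J))) = 26*(20 + (2 + (4 + 6)/(1 + 6))) = 26*(20 + (2 + 10/7)) = 26*(20 + 24/7) = 26*(164/7) = 4264/7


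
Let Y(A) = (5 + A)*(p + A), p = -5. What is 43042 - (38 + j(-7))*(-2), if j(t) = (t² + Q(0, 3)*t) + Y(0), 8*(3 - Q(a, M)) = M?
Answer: 172517/4 ≈ 43129.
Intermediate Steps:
Y(A) = (-5 + A)*(5 + A) (Y(A) = (5 + A)*(-5 + A) = (-5 + A)*(5 + A))
Q(a, M) = 3 - M/8
j(t) = -25 + t² + 21*t/8 (j(t) = (t² + (3 - ⅛*3)*t) + (-25 + 0²) = (t² + (3 - 3/8)*t) + (-25 + 0) = (t² + 21*t/8) - 25 = -25 + t² + 21*t/8)
43042 - (38 + j(-7))*(-2) = 43042 - (38 + (-25 + (-7)² + (21/8)*(-7)))*(-2) = 43042 - (38 + (-25 + 49 - 147/8))*(-2) = 43042 - (38 + 45/8)*(-2) = 43042 - 349*(-2)/8 = 43042 - 1*(-349/4) = 43042 + 349/4 = 172517/4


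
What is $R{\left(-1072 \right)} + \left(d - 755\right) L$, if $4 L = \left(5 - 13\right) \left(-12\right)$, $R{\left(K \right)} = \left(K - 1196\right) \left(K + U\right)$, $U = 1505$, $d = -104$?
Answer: $-1002660$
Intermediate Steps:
$R{\left(K \right)} = \left(-1196 + K\right) \left(1505 + K\right)$ ($R{\left(K \right)} = \left(K - 1196\right) \left(K + 1505\right) = \left(-1196 + K\right) \left(1505 + K\right)$)
$L = 24$ ($L = \frac{\left(5 - 13\right) \left(-12\right)}{4} = \frac{\left(-8\right) \left(-12\right)}{4} = \frac{1}{4} \cdot 96 = 24$)
$R{\left(-1072 \right)} + \left(d - 755\right) L = \left(-1799980 + \left(-1072\right)^{2} + 309 \left(-1072\right)\right) + \left(-104 - 755\right) 24 = \left(-1799980 + 1149184 - 331248\right) - 20616 = -982044 - 20616 = -1002660$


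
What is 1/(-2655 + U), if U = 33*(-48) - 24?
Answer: -1/4263 ≈ -0.00023458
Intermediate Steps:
U = -1608 (U = -1584 - 24 = -1608)
1/(-2655 + U) = 1/(-2655 - 1608) = 1/(-4263) = -1/4263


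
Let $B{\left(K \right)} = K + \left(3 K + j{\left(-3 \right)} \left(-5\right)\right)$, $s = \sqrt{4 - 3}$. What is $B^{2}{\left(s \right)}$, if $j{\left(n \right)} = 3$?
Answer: $121$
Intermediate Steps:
$s = 1$ ($s = \sqrt{1} = 1$)
$B{\left(K \right)} = -15 + 4 K$ ($B{\left(K \right)} = K + \left(3 K + 3 \left(-5\right)\right) = K + \left(3 K - 15\right) = K + \left(-15 + 3 K\right) = -15 + 4 K$)
$B^{2}{\left(s \right)} = \left(-15 + 4 \cdot 1\right)^{2} = \left(-15 + 4\right)^{2} = \left(-11\right)^{2} = 121$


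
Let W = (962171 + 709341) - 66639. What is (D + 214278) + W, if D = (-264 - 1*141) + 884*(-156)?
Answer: 1680842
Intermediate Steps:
W = 1604873 (W = 1671512 - 66639 = 1604873)
D = -138309 (D = (-264 - 141) - 137904 = -405 - 137904 = -138309)
(D + 214278) + W = (-138309 + 214278) + 1604873 = 75969 + 1604873 = 1680842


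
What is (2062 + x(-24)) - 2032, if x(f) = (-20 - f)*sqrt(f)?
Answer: 30 + 8*I*sqrt(6) ≈ 30.0 + 19.596*I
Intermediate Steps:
x(f) = sqrt(f)*(-20 - f)
(2062 + x(-24)) - 2032 = (2062 + sqrt(-24)*(-20 - 1*(-24))) - 2032 = (2062 + (2*I*sqrt(6))*(-20 + 24)) - 2032 = (2062 + (2*I*sqrt(6))*4) - 2032 = (2062 + 8*I*sqrt(6)) - 2032 = 30 + 8*I*sqrt(6)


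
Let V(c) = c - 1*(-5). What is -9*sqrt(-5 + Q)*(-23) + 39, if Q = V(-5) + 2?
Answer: 39 + 207*I*sqrt(3) ≈ 39.0 + 358.53*I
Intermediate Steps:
V(c) = 5 + c (V(c) = c + 5 = 5 + c)
Q = 2 (Q = (5 - 5) + 2 = 0 + 2 = 2)
-9*sqrt(-5 + Q)*(-23) + 39 = -9*sqrt(-5 + 2)*(-23) + 39 = -9*sqrt(-3)*(-23) + 39 = -9*I*sqrt(3)*(-23) + 39 = -(-207)*I*sqrt(3) + 39 = 207*I*sqrt(3) + 39 = 39 + 207*I*sqrt(3)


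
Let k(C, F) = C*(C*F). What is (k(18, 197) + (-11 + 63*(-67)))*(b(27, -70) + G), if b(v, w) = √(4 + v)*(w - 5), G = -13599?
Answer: -810446004 - 4469700*√31 ≈ -8.3533e+8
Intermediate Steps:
k(C, F) = F*C²
b(v, w) = √(4 + v)*(-5 + w)
(k(18, 197) + (-11 + 63*(-67)))*(b(27, -70) + G) = (197*18² + (-11 + 63*(-67)))*(√(4 + 27)*(-5 - 70) - 13599) = (197*324 + (-11 - 4221))*(√31*(-75) - 13599) = (63828 - 4232)*(-75*√31 - 13599) = 59596*(-13599 - 75*√31) = -810446004 - 4469700*√31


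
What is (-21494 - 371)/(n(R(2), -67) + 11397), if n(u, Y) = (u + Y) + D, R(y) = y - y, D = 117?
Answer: -21865/11447 ≈ -1.9101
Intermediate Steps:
R(y) = 0
n(u, Y) = 117 + Y + u (n(u, Y) = (u + Y) + 117 = (Y + u) + 117 = 117 + Y + u)
(-21494 - 371)/(n(R(2), -67) + 11397) = (-21494 - 371)/((117 - 67 + 0) + 11397) = -21865/(50 + 11397) = -21865/11447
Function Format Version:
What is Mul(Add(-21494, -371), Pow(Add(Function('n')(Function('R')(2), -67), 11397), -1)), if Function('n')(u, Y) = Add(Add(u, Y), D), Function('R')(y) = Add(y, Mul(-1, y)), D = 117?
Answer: Rational(-21865, 11447) ≈ -1.9101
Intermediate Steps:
Function('R')(y) = 0
Function('n')(u, Y) = Add(117, Y, u) (Function('n')(u, Y) = Add(Add(u, Y), 117) = Add(Add(Y, u), 117) = Add(117, Y, u))
Mul(Add(-21494, -371), Pow(Add(Function('n')(Function('R')(2), -67), 11397), -1)) = Mul(Add(-21494, -371), Pow(Add(Add(117, -67, 0), 11397), -1)) = Mul(-21865, Pow(Add(50, 11397), -1)) = Mul(-21865, Pow(11447, -1)) = Mul(-21865, Rational(1, 11447)) = Rational(-21865, 11447)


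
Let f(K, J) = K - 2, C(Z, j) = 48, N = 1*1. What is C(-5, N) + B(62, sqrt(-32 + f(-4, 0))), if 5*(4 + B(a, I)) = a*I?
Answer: 44 + 62*I*sqrt(38)/5 ≈ 44.0 + 76.439*I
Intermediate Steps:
N = 1
f(K, J) = -2 + K
B(a, I) = -4 + I*a/5 (B(a, I) = -4 + (a*I)/5 = -4 + (I*a)/5 = -4 + I*a/5)
C(-5, N) + B(62, sqrt(-32 + f(-4, 0))) = 48 + (-4 + (1/5)*sqrt(-32 + (-2 - 4))*62) = 48 + (-4 + (1/5)*sqrt(-32 - 6)*62) = 48 + (-4 + (1/5)*sqrt(-38)*62) = 48 + (-4 + (1/5)*(I*sqrt(38))*62) = 48 + (-4 + 62*I*sqrt(38)/5) = 44 + 62*I*sqrt(38)/5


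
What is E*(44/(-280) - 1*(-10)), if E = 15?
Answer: 2067/14 ≈ 147.64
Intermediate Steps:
E*(44/(-280) - 1*(-10)) = 15*(44/(-280) - 1*(-10)) = 15*(44*(-1/280) + 10) = 15*(-11/70 + 10) = 15*(689/70) = 2067/14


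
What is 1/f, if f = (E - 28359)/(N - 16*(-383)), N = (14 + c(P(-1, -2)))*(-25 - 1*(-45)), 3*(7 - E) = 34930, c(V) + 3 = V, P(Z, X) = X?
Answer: -9462/59993 ≈ -0.15772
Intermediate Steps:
c(V) = -3 + V
E = -34909/3 (E = 7 - 1/3*34930 = 7 - 34930/3 = -34909/3 ≈ -11636.)
N = 180 (N = (14 + (-3 - 2))*(-25 - 1*(-45)) = (14 - 5)*(-25 + 45) = 9*20 = 180)
f = -59993/9462 (f = (-34909/3 - 28359)/(180 - 16*(-383)) = -119986/(3*(180 + 6128)) = -119986/3/6308 = -119986/3*1/6308 = -59993/9462 ≈ -6.3404)
1/f = 1/(-59993/9462) = -9462/59993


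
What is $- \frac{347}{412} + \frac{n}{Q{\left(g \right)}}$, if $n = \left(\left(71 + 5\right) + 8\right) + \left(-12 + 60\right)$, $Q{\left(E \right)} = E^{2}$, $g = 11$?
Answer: $\frac{1127}{4532} \approx 0.24868$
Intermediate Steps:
$n = 132$ ($n = \left(76 + 8\right) + 48 = 84 + 48 = 132$)
$- \frac{347}{412} + \frac{n}{Q{\left(g \right)}} = - \frac{347}{412} + \frac{132}{11^{2}} = \left(-347\right) \frac{1}{412} + \frac{132}{121} = - \frac{347}{412} + 132 \cdot \frac{1}{121} = - \frac{347}{412} + \frac{12}{11} = \frac{1127}{4532}$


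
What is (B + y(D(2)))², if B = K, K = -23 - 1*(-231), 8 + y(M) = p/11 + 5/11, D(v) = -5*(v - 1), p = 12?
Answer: 4915089/121 ≈ 40621.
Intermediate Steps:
D(v) = 5 - 5*v (D(v) = -5*(-1 + v) = 5 - 5*v)
y(M) = -71/11 (y(M) = -8 + (12/11 + 5/11) = -8 + 17/11 = -71/11)
K = 208 (K = -23 + 231 = 208)
B = 208
(B + y(D(2)))² = (208 - 71/11)² = (2217/11)² = 4915089/121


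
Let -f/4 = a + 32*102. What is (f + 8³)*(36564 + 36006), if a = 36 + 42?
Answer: -932959920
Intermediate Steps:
a = 78
f = -13368 (f = -4*(78 + 32*102) = -4*(78 + 3264) = -4*3342 = -13368)
(f + 8³)*(36564 + 36006) = (-13368 + 8³)*(36564 + 36006) = (-13368 + 512)*72570 = -12856*72570 = -932959920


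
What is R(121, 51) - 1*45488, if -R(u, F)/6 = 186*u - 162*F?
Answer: -130952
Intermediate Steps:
R(u, F) = -1116*u + 972*F (R(u, F) = -6*(186*u - 162*F) = -6*(-162*F + 186*u) = -1116*u + 972*F)
R(121, 51) - 1*45488 = (-1116*121 + 972*51) - 1*45488 = (-135036 + 49572) - 45488 = -85464 - 45488 = -130952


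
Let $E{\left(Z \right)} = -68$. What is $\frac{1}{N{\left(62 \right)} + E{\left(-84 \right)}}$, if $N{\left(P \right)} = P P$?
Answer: $\frac{1}{3776} \approx 0.00026483$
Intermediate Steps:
$N{\left(P \right)} = P^{2}$
$\frac{1}{N{\left(62 \right)} + E{\left(-84 \right)}} = \frac{1}{62^{2} - 68} = \frac{1}{3844 - 68} = \frac{1}{3776}$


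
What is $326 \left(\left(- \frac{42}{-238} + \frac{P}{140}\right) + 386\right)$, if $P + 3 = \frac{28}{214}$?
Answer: $\frac{16029172403}{127330} \approx 1.2589 \cdot 10^{5}$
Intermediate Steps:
$P = - \frac{307}{107}$ ($P = -3 + \frac{28}{214} = -3 + 28 \cdot \frac{1}{214} = -3 + \frac{14}{107} = - \frac{307}{107} \approx -2.8692$)
$326 \left(\left(- \frac{42}{-238} + \frac{P}{140}\right) + 386\right) = 326 \left(\left(- \frac{42}{-238} - \frac{307}{107 \cdot 140}\right) + 386\right) = 326 \left(\left(\left(-42\right) \left(- \frac{1}{238}\right) - \frac{307}{14980}\right) + 386\right) = 326 \left(\left(\frac{3}{17} - \frac{307}{14980}\right) + 386\right) = 326 \left(\frac{39721}{254660} + 386\right) = 326 \cdot \frac{98338481}{254660} = \frac{16029172403}{127330}$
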